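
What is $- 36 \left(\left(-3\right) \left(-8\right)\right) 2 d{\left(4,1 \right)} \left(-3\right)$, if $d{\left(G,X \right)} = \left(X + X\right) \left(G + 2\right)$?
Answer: $62208$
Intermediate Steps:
$d{\left(G,X \right)} = 2 X \left(2 + G\right)$
$- 36 \left(\left(-3\right) \left(-8\right)\right) 2 d{\left(4,1 \right)} \left(-3\right) = - 36 \left(\left(-3\right) \left(-8\right)\right) 2 \cdot 2 \cdot 1 \left(2 + 4\right) \left(-3\right) = \left(-36\right) 24 \cdot 2 \cdot 2 \cdot 1 \cdot 6 \left(-3\right) = - 864 \cdot 2 \cdot 12 \left(-3\right) = - 864 \cdot 24 \left(-3\right) = \left(-864\right) \left(-72\right) = 62208$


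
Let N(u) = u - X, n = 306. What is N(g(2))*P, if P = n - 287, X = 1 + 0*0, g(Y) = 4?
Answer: 57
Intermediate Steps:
X = 1 (X = 1 + 0 = 1)
N(u) = -1 + u (N(u) = u - 1*1 = u - 1 = -1 + u)
P = 19 (P = 306 - 287 = 19)
N(g(2))*P = (-1 + 4)*19 = 3*19 = 57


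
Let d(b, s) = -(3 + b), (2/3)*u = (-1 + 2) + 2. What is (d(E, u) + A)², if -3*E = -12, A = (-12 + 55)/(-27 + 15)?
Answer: 16129/144 ≈ 112.01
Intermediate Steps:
A = -43/12 (A = 43/(-12) = 43*(-1/12) = -43/12 ≈ -3.5833)
E = 4 (E = -⅓*(-12) = 4)
u = 9/2 (u = 3*((-1 + 2) + 2)/2 = 3*(1 + 2)/2 = (3/2)*3 = 9/2 ≈ 4.5000)
d(b, s) = -3 - b
(d(E, u) + A)² = ((-3 - 1*4) - 43/12)² = ((-3 - 4) - 43/12)² = (-7 - 43/12)² = (-127/12)² = 16129/144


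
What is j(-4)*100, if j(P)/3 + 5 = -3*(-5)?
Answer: 3000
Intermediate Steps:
j(P) = 30 (j(P) = -15 + 3*(-3*(-5)) = -15 + 3*15 = -15 + 45 = 30)
j(-4)*100 = 30*100 = 3000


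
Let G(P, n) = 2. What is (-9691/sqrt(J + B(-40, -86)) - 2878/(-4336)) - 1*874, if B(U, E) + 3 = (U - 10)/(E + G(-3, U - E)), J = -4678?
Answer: -1893393/2168 + 9691*I*sqrt(8256234)/196577 ≈ -873.34 + 141.65*I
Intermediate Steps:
B(U, E) = -3 + (-10 + U)/(2 + E) (B(U, E) = -3 + (U - 10)/(E + 2) = -3 + (-10 + U)/(2 + E))
(-9691/sqrt(J + B(-40, -86)) - 2878/(-4336)) - 1*874 = (-9691/sqrt(-4678 + (-16 - 40 - 3*(-86))/(2 - 86)) - 2878/(-4336)) - 1*874 = (-9691/sqrt(-4678 + (-16 - 40 + 258)/(-84)) - 2878*(-1/4336)) - 874 = (-9691/sqrt(-4678 - 1/84*202) + 1439/2168) - 874 = (-9691/sqrt(-4678 - 101/42) + 1439/2168) - 874 = (-9691*(-I*sqrt(8256234)/196577) + 1439/2168) - 874 = (-(-9691)*I*sqrt(8256234)/196577 + 1439/2168) - 874 = (9691*I*sqrt(8256234)/196577 + 1439/2168) - 874 = (1439/2168 + 9691*I*sqrt(8256234)/196577) - 874 = -1893393/2168 + 9691*I*sqrt(8256234)/196577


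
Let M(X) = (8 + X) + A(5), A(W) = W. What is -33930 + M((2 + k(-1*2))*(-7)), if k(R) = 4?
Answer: -33959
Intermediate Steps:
M(X) = 13 + X (M(X) = (8 + X) + 5 = 13 + X)
-33930 + M((2 + k(-1*2))*(-7)) = -33930 + (13 + (2 + 4)*(-7)) = -33930 + (13 + 6*(-7)) = -33930 + (13 - 42) = -33930 - 29 = -33959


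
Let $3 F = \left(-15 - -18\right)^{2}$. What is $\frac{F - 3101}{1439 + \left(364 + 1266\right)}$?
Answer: $- \frac{3098}{3069} \approx -1.0094$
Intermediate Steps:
$F = 3$ ($F = \frac{\left(-15 - -18\right)^{2}}{3} = \frac{\left(-15 + 18\right)^{2}}{3} = \frac{3^{2}}{3} = \frac{1}{3} \cdot 9 = 3$)
$\frac{F - 3101}{1439 + \left(364 + 1266\right)} = \frac{3 - 3101}{1439 + \left(364 + 1266\right)} = - \frac{3098}{1439 + 1630} = - \frac{3098}{3069}$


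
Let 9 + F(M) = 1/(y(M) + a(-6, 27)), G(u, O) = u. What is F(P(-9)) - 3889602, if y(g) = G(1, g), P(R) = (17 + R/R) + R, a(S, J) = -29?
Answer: -108909109/28 ≈ -3.8896e+6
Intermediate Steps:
P(R) = 18 + R (P(R) = (17 + 1) + R = 18 + R)
y(g) = 1
F(M) = -253/28 (F(M) = -9 + 1/(1 - 29) = -9 + 1/(-28) = -9 - 1/28 = -253/28)
F(P(-9)) - 3889602 = -253/28 - 3889602 = -108909109/28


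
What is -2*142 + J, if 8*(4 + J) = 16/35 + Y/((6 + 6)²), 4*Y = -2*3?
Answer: -7739939/26880 ≈ -287.94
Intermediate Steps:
Y = -3/2 (Y = (-2*3)/4 = (¼)*(-6) = -3/2 ≈ -1.5000)
J = -106019/26880 (J = -4 + (16/35 - 3/(2*(6 + 6)²))/8 = -4 + (16*(1/35) - 3/(2*(12²)))/8 = -4 + (16/35 - 3/2/144)/8 = -4 + (16/35 - 3/2*1/144)/8 = -4 + (16/35 - 1/96)/8 = -4 + (⅛)*(1501/3360) = -4 + 1501/26880 = -106019/26880 ≈ -3.9442)
-2*142 + J = -2*142 - 106019/26880 = -284 - 106019/26880 = -7739939/26880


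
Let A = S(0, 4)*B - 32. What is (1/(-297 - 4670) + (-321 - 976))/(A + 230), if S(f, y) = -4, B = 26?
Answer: -3221100/233449 ≈ -13.798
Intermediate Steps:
A = -136 (A = -4*26 - 32 = -104 - 32 = -136)
(1/(-297 - 4670) + (-321 - 976))/(A + 230) = (1/(-297 - 4670) + (-321 - 976))/(-136 + 230) = (1/(-4967) - 1297)/94 = (-1/4967 - 1297)*(1/94) = -6442200/4967*1/94 = -3221100/233449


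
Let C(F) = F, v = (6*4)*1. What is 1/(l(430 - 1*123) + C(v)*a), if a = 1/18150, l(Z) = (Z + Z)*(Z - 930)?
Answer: -3025/1157129046 ≈ -2.6142e-6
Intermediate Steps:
l(Z) = 2*Z*(-930 + Z) (l(Z) = (2*Z)*(-930 + Z) = 2*Z*(-930 + Z))
v = 24 (v = 24*1 = 24)
a = 1/18150 ≈ 5.5096e-5
1/(l(430 - 1*123) + C(v)*a) = 1/(2*(430 - 1*123)*(-930 + (430 - 1*123)) + 24*(1/18150)) = 1/(2*(430 - 123)*(-930 + (430 - 123)) + 4/3025) = 1/(2*307*(-930 + 307) + 4/3025) = 1/(2*307*(-623) + 4/3025) = 1/(-382522 + 4/3025) = 1/(-1157129046/3025) = -3025/1157129046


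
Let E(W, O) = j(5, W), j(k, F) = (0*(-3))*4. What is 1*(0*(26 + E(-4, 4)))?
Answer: 0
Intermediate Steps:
j(k, F) = 0 (j(k, F) = 0*4 = 0)
E(W, O) = 0
1*(0*(26 + E(-4, 4))) = 1*(0*(26 + 0)) = 1*(0*26) = 1*0 = 0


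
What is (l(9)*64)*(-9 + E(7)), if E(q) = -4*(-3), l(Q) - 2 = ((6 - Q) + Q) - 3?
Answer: 960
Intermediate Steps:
l(Q) = 5 (l(Q) = 2 + (((6 - Q) + Q) - 3) = 2 + (6 - 3) = 2 + 3 = 5)
E(q) = 12
(l(9)*64)*(-9 + E(7)) = (5*64)*(-9 + 12) = 320*3 = 960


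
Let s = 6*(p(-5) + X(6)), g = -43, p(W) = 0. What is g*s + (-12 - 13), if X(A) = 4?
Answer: -1057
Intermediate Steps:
s = 24 (s = 6*(0 + 4) = 6*4 = 24)
g*s + (-12 - 13) = -43*24 + (-12 - 13) = -1032 - 25 = -1057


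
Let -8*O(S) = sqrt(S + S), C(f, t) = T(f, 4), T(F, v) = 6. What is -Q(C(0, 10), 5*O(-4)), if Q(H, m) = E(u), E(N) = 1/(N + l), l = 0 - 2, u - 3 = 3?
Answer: -1/4 ≈ -0.25000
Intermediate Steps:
u = 6 (u = 3 + 3 = 6)
C(f, t) = 6
l = -2
O(S) = -sqrt(2)*sqrt(S)/8 (O(S) = -sqrt(S + S)/8 = -sqrt(2)*sqrt(S)/8)
E(N) = 1/(-2 + N) (E(N) = 1/(N - 2) = 1/(-2 + N))
Q(H, m) = 1/4 (Q(H, m) = 1/(-2 + 6) = 1/4)
-Q(C(0, 10), 5*O(-4)) = -1*1/4 = -1/4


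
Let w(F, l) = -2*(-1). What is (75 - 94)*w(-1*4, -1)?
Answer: -38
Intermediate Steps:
w(F, l) = 2
(75 - 94)*w(-1*4, -1) = (75 - 94)*2 = -19*2 = -38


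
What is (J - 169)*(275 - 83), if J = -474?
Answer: -123456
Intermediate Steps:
(J - 169)*(275 - 83) = (-474 - 169)*(275 - 83) = -643*192 = -123456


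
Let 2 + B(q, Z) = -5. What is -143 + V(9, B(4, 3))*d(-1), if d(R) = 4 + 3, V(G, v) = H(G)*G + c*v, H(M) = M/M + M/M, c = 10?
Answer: -507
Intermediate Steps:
B(q, Z) = -7 (B(q, Z) = -2 - 5 = -7)
H(M) = 2 (H(M) = 1 + 1 = 2)
V(G, v) = 2*G + 10*v
d(R) = 7
-143 + V(9, B(4, 3))*d(-1) = -143 + (2*9 + 10*(-7))*7 = -143 + (18 - 70)*7 = -143 - 52*7 = -143 - 364 = -507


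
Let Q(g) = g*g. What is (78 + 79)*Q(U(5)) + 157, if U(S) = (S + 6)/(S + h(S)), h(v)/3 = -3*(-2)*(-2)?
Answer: 169874/961 ≈ 176.77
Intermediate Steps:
h(v) = -36 (h(v) = 3*(-3*(-2)*(-2)) = 3*(6*(-2)) = 3*(-12) = -36)
U(S) = (6 + S)/(-36 + S) (U(S) = (S + 6)/(S - 36) = (6 + S)/(-36 + S))
Q(g) = g²
(78 + 79)*Q(U(5)) + 157 = (78 + 79)*((6 + 5)/(-36 + 5))² + 157 = 157*(11/(-31))² + 157 = 157*(-1/31*11)² + 157 = 157*(-11/31)² + 157 = 157*(121/961) + 157 = 18997/961 + 157 = 169874/961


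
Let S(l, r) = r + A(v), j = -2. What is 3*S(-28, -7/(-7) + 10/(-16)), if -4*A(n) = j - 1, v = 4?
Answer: 27/8 ≈ 3.3750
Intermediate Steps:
A(n) = ¾ (A(n) = -(-2 - 1)/4 = -¼*(-3) = ¾)
S(l, r) = ¾ + r (S(l, r) = r + ¾ = ¾ + r)
3*S(-28, -7/(-7) + 10/(-16)) = 3*(¾ + (-7/(-7) + 10/(-16))) = 3*(¾ + (-7*(-⅐) + 10*(-1/16))) = 3*(¾ + (1 - 5/8)) = 3*(¾ + 3/8) = 3*(9/8) = 27/8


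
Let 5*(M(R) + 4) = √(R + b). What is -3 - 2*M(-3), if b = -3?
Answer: 5 - 2*I*√6/5 ≈ 5.0 - 0.9798*I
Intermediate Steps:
M(R) = -4 + √(-3 + R)/5 (M(R) = -4 + √(R - 3)/5 = -4 + √(-3 + R)/5)
-3 - 2*M(-3) = -3 - 2*(-4 + √(-3 - 3)/5) = -3 - 2*(-4 + √(-6)/5) = -3 - 2*(-4 + (I*√6)/5) = -3 - 2*(-4 + I*√6/5) = -3 + (8 - 2*I*√6/5) = 5 - 2*I*√6/5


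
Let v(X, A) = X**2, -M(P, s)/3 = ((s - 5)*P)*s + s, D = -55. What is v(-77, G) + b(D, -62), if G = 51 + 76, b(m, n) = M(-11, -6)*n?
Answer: -130223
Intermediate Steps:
M(P, s) = -3*s - 3*P*s*(-5 + s) (M(P, s) = -3*(((s - 5)*P)*s + s) = -3*(((-5 + s)*P)*s + s) = -3*((P*(-5 + s))*s + s) = -3*(P*s*(-5 + s) + s) = -3*(s + P*s*(-5 + s)) = -3*s - 3*P*s*(-5 + s))
b(m, n) = 2196*n (b(m, n) = (3*(-6)*(-1 + 5*(-11) - 1*(-11)*(-6)))*n = (3*(-6)*(-1 - 55 - 66))*n = (3*(-6)*(-122))*n = 2196*n)
G = 127
v(-77, G) + b(D, -62) = (-77)**2 + 2196*(-62) = 5929 - 136152 = -130223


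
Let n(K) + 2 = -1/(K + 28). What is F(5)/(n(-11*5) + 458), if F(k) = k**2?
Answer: 675/12313 ≈ 0.054820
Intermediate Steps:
n(K) = -2 - 1/(28 + K) (n(K) = -2 - 1/(K + 28) = -2 - 1/(28 + K))
F(5)/(n(-11*5) + 458) = 5**2/((-57 - (-22)*5)/(28 - 11*5) + 458) = 25/((-57 - 2*(-55))/(28 - 55) + 458) = 25/((-57 + 110)/(-27) + 458) = 25/(-1/27*53 + 458) = 25/(-53/27 + 458) = 25/(12313/27) = (27/12313)*25 = 675/12313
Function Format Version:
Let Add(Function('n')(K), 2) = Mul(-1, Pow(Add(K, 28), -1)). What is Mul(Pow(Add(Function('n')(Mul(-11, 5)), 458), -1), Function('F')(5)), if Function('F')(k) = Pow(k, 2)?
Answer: Rational(675, 12313) ≈ 0.054820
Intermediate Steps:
Function('n')(K) = Add(-2, Mul(-1, Pow(Add(28, K), -1))) (Function('n')(K) = Add(-2, Mul(-1, Pow(Add(K, 28), -1))) = Add(-2, Mul(-1, Pow(Add(28, K), -1))))
Mul(Pow(Add(Function('n')(Mul(-11, 5)), 458), -1), Function('F')(5)) = Mul(Pow(Add(Mul(Pow(Add(28, Mul(-11, 5)), -1), Add(-57, Mul(-2, Mul(-11, 5)))), 458), -1), Pow(5, 2)) = Mul(Pow(Add(Mul(Pow(Add(28, -55), -1), Add(-57, Mul(-2, -55))), 458), -1), 25) = Mul(Pow(Add(Mul(Pow(-27, -1), Add(-57, 110)), 458), -1), 25) = Mul(Pow(Add(Mul(Rational(-1, 27), 53), 458), -1), 25) = Mul(Pow(Add(Rational(-53, 27), 458), -1), 25) = Mul(Pow(Rational(12313, 27), -1), 25) = Mul(Rational(27, 12313), 25) = Rational(675, 12313)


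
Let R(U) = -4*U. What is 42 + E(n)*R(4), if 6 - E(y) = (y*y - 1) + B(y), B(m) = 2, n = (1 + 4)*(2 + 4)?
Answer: 14362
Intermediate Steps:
n = 30 (n = 5*6 = 30)
E(y) = 5 - y**2 (E(y) = 6 - ((y*y - 1) + 2) = 6 - ((y**2 - 1) + 2) = 6 - ((-1 + y**2) + 2) = 6 - (1 + y**2) = 6 + (-1 - y**2) = 5 - y**2)
42 + E(n)*R(4) = 42 + (5 - 1*30**2)*(-4*4) = 42 + (5 - 1*900)*(-16) = 42 + (5 - 900)*(-16) = 42 - 895*(-16) = 42 + 14320 = 14362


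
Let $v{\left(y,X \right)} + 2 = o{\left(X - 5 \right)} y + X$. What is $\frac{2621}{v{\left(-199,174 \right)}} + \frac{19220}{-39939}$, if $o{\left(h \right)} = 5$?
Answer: $- \frac{120498179}{32869797} \approx -3.6659$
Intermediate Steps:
$v{\left(y,X \right)} = -2 + X + 5 y$ ($v{\left(y,X \right)} = -2 + \left(5 y + X\right) = -2 + \left(X + 5 y\right) = -2 + X + 5 y$)
$\frac{2621}{v{\left(-199,174 \right)}} + \frac{19220}{-39939} = \frac{2621}{-2 + 174 + 5 \left(-199\right)} + \frac{19220}{-39939} = \frac{2621}{-2 + 174 - 995} + 19220 \left(- \frac{1}{39939}\right) = \frac{2621}{-823} - \frac{19220}{39939} = 2621 \left(- \frac{1}{823}\right) - \frac{19220}{39939} = - \frac{2621}{823} - \frac{19220}{39939} = - \frac{120498179}{32869797}$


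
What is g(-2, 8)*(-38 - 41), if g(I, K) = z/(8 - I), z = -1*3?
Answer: 237/10 ≈ 23.700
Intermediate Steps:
z = -3
g(I, K) = -3/(8 - I)
g(-2, 8)*(-38 - 41) = (3/(-8 - 2))*(-38 - 41) = (3/(-10))*(-79) = (3*(-1/10))*(-79) = -3/10*(-79) = 237/10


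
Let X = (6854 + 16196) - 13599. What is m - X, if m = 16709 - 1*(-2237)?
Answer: 9495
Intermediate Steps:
m = 18946 (m = 16709 + 2237 = 18946)
X = 9451 (X = 23050 - 13599 = 9451)
m - X = 18946 - 1*9451 = 18946 - 9451 = 9495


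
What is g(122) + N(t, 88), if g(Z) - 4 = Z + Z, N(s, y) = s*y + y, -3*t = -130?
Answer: 12448/3 ≈ 4149.3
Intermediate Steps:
t = 130/3 (t = -1/3*(-130) = 130/3 ≈ 43.333)
N(s, y) = y + s*y
g(Z) = 4 + 2*Z (g(Z) = 4 + (Z + Z) = 4 + 2*Z)
g(122) + N(t, 88) = (4 + 2*122) + 88*(1 + 130/3) = (4 + 244) + 88*(133/3) = 248 + 11704/3 = 12448/3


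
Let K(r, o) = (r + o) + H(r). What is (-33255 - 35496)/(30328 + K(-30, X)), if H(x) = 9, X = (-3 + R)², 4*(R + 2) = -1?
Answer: -1100016/485353 ≈ -2.2664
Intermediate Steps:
R = -9/4 (R = -2 + (¼)*(-1) = -2 - ¼ = -9/4 ≈ -2.2500)
X = 441/16 (X = (-3 - 9/4)² = (-21/4)² = 441/16 ≈ 27.563)
K(r, o) = 9 + o + r (K(r, o) = (r + o) + 9 = (o + r) + 9 = 9 + o + r)
(-33255 - 35496)/(30328 + K(-30, X)) = (-33255 - 35496)/(30328 + (9 + 441/16 - 30)) = -68751/(30328 + 105/16) = -68751/485353/16 = -68751*16/485353 = -1100016/485353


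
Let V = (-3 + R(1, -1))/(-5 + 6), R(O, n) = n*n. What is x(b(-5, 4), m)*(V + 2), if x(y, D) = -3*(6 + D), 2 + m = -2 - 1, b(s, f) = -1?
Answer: 0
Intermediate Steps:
m = -5 (m = -2 + (-2 - 1) = -2 - 3 = -5)
R(O, n) = n²
x(y, D) = -18 - 3*D
V = -2 (V = (-3 + (-1)²)/(-5 + 6) = (-3 + 1)/1 = -2*1 = -2)
x(b(-5, 4), m)*(V + 2) = (-18 - 3*(-5))*(-2 + 2) = (-18 + 15)*0 = -3*0 = 0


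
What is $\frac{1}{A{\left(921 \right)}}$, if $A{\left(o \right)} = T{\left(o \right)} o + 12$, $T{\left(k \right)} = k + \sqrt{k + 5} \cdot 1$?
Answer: $\frac{282751}{239582560281} - \frac{307 \sqrt{926}}{239582560281} \approx 1.1412 \cdot 10^{-6}$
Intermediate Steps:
$T{\left(k \right)} = k + \sqrt{5 + k}$ ($T{\left(k \right)} = k + \sqrt{5 + k} 1 = k + \sqrt{5 + k}$)
$A{\left(o \right)} = 12 + o \left(o + \sqrt{5 + o}\right)$ ($A{\left(o \right)} = \left(o + \sqrt{5 + o}\right) o + 12 = o \left(o + \sqrt{5 + o}\right) + 12 = 12 + o \left(o + \sqrt{5 + o}\right)$)
$\frac{1}{A{\left(921 \right)}} = \frac{1}{12 + 921 \left(921 + \sqrt{5 + 921}\right)} = \frac{1}{12 + 921 \left(921 + \sqrt{926}\right)} = \frac{1}{12 + \left(848241 + 921 \sqrt{926}\right)} = \frac{1}{848253 + 921 \sqrt{926}}$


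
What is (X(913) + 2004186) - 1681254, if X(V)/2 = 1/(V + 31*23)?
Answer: 262543717/813 ≈ 3.2293e+5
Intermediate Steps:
X(V) = 2/(713 + V) (X(V) = 2/(V + 31*23) = 2/(V + 713) = 2/(713 + V))
(X(913) + 2004186) - 1681254 = (2/(713 + 913) + 2004186) - 1681254 = (2/1626 + 2004186) - 1681254 = (2*(1/1626) + 2004186) - 1681254 = (1/813 + 2004186) - 1681254 = 1629403219/813 - 1681254 = 262543717/813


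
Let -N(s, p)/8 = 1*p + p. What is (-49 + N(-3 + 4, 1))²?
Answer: 4225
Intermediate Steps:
N(s, p) = -16*p (N(s, p) = -8*(1*p + p) = -8*(p + p) = -16*p)
(-49 + N(-3 + 4, 1))² = (-49 - 16*1)² = (-49 - 16)² = (-65)² = 4225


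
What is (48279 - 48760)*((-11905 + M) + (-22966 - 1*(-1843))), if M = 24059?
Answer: 4314089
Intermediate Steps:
(48279 - 48760)*((-11905 + M) + (-22966 - 1*(-1843))) = (48279 - 48760)*((-11905 + 24059) + (-22966 - 1*(-1843))) = -481*(12154 + (-22966 + 1843)) = -481*(12154 - 21123) = -481*(-8969) = 4314089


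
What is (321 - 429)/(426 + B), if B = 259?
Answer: -108/685 ≈ -0.15766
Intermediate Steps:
(321 - 429)/(426 + B) = (321 - 429)/(426 + 259) = -108/685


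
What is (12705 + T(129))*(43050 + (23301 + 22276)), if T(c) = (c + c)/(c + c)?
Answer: 1126094662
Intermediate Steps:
T(c) = 1 (T(c) = (2*c)/((2*c)) = (2*c)*(1/(2*c)) = 1)
(12705 + T(129))*(43050 + (23301 + 22276)) = (12705 + 1)*(43050 + (23301 + 22276)) = 12706*(43050 + 45577) = 12706*88627 = 1126094662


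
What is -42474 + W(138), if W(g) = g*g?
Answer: -23430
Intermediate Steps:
W(g) = g**2
-42474 + W(138) = -42474 + 138**2 = -42474 + 19044 = -23430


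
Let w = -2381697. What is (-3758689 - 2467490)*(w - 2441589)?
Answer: 30030642004194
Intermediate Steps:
(-3758689 - 2467490)*(w - 2441589) = (-3758689 - 2467490)*(-2381697 - 2441589) = -6226179*(-4823286) = 30030642004194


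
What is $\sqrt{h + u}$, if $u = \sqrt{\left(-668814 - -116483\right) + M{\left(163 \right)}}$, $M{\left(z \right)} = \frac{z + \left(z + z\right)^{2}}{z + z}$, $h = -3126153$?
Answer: $\frac{\sqrt{-12504612 + 2 i \sqrt{2208018}}}{2} \approx 0.2101 + 1768.1 i$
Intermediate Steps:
$M{\left(z \right)} = \frac{z + 4 z^{2}}{2 z}$ ($M{\left(z \right)} = \frac{z + \left(2 z\right)^{2}}{2 z} = \left(z + 4 z^{2}\right) \frac{1}{2 z} = \frac{z + 4 z^{2}}{2 z}$)
$u = \frac{i \sqrt{2208018}}{2}$ ($u = \sqrt{\left(-668814 - -116483\right) + \left(\frac{1}{2} + 2 \cdot 163\right)} = \sqrt{\left(-668814 + 116483\right) + \left(\frac{1}{2} + 326\right)} = \sqrt{-552331 + \frac{653}{2}} = \sqrt{- \frac{1104009}{2}} = \frac{i \sqrt{2208018}}{2} \approx 742.97 i$)
$\sqrt{h + u} = \sqrt{-3126153 + \frac{i \sqrt{2208018}}{2}}$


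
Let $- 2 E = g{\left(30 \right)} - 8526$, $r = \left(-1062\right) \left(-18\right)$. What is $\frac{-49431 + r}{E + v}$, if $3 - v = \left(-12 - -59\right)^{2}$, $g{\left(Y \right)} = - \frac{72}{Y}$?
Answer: $- \frac{151575}{10291} \approx -14.729$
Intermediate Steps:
$r = 19116$
$E = \frac{21321}{5}$ ($E = - \frac{- \frac{72}{30} - 8526}{2} = - \frac{\left(-72\right) \frac{1}{30} - 8526}{2} = - \frac{- \frac{12}{5} - 8526}{2} = \left(- \frac{1}{2}\right) \left(- \frac{42642}{5}\right) = \frac{21321}{5} \approx 4264.2$)
$v = -2206$ ($v = 3 - \left(-12 - -59\right)^{2} = 3 - \left(-12 + 59\right)^{2} = 3 - 47^{2} = 3 - 2209 = -2206$)
$\frac{-49431 + r}{E + v} = \frac{-49431 + 19116}{\frac{21321}{5} - 2206} = - \frac{30315}{\frac{10291}{5}} = \left(-30315\right) \frac{5}{10291} = - \frac{151575}{10291}$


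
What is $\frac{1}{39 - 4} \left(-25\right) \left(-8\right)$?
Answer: $\frac{40}{7} \approx 5.7143$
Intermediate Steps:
$\frac{1}{39 - 4} \left(-25\right) \left(-8\right) = \frac{1}{35} \left(-25\right) \left(-8\right) = \left(- \frac{5}{7}\right) \left(-8\right) = \frac{40}{7}$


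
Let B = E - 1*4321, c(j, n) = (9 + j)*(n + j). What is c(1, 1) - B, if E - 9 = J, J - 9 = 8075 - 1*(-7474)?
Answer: -11226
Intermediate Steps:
J = 15558 (J = 9 + (8075 - 1*(-7474)) = 9 + (8075 + 7474) = 9 + 15549 = 15558)
c(j, n) = (9 + j)*(j + n)
E = 15567 (E = 9 + 15558 = 15567)
B = 11246 (B = 15567 - 1*4321 = 15567 - 4321 = 11246)
c(1, 1) - B = (1² + 9*1 + 9*1 + 1*1) - 1*11246 = (1 + 9 + 9 + 1) - 11246 = 20 - 11246 = -11226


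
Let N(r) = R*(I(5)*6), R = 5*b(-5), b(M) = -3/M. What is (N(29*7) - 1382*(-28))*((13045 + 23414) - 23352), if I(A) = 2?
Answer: 507660324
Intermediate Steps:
R = 3 (R = 5*(-3/(-5)) = 5*(-3*(-1/5)) = 5*(3/5) = 3)
N(r) = 36 (N(r) = 3*(2*6) = 3*12 = 36)
(N(29*7) - 1382*(-28))*((13045 + 23414) - 23352) = (36 - 1382*(-28))*((13045 + 23414) - 23352) = (36 + 38696)*(36459 - 23352) = 38732*13107 = 507660324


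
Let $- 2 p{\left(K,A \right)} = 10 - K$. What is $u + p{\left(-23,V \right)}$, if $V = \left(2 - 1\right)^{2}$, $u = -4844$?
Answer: $- \frac{9721}{2} \approx -4860.5$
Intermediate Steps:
$V = 1$ ($V = 1^{2} = 1$)
$p{\left(K,A \right)} = -5 + \frac{K}{2}$ ($p{\left(K,A \right)} = - \frac{10 - K}{2} = -5 + \frac{K}{2}$)
$u + p{\left(-23,V \right)} = -4844 + \left(-5 + \frac{1}{2} \left(-23\right)\right) = -4844 - \frac{33}{2} = - \frac{9721}{2}$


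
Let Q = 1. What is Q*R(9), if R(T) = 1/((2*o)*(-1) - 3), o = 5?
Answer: -1/13 ≈ -0.076923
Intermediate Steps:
R(T) = -1/13 (R(T) = 1/((2*5)*(-1) - 3) = 1/(10*(-1) - 3) = 1/(-10 - 3) = 1/(-13) = -1/13)
Q*R(9) = 1*(-1/13) = -1/13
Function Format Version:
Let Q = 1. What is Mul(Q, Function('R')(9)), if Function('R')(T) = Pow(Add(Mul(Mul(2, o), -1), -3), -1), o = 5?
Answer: Rational(-1, 13) ≈ -0.076923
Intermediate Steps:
Function('R')(T) = Rational(-1, 13) (Function('R')(T) = Pow(Add(Mul(Mul(2, 5), -1), -3), -1) = Pow(Add(Mul(10, -1), -3), -1) = Pow(Add(-10, -3), -1) = Pow(-13, -1) = Rational(-1, 13))
Mul(Q, Function('R')(9)) = Mul(1, Rational(-1, 13)) = Rational(-1, 13)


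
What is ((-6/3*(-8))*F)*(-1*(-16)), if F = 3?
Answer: 768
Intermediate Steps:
((-6/3*(-8))*F)*(-1*(-16)) = ((-6/3*(-8))*3)*(-1*(-16)) = ((-6*⅓*(-8))*3)*16 = (-2*(-8)*3)*16 = (16*3)*16 = 48*16 = 768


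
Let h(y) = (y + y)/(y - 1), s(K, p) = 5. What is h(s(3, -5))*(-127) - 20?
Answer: -675/2 ≈ -337.50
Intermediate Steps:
h(y) = 2*y/(-1 + y) (h(y) = (2*y)/(-1 + y) = 2*y/(-1 + y))
h(s(3, -5))*(-127) - 20 = (2*5/(-1 + 5))*(-127) - 20 = (2*5/4)*(-127) - 20 = (2*5*(¼))*(-127) - 20 = (5/2)*(-127) - 20 = -635/2 - 20 = -675/2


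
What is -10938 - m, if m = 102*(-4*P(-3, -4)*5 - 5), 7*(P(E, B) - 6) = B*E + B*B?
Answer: 9972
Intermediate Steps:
P(E, B) = 6 + B²/7 + B*E/7 (P(E, B) = 6 + (B*E + B*B)/7 = 6 + (B*E + B²)/7 = 6 + (B² + B*E)/7 = 6 + (B²/7 + B*E/7) = 6 + B²/7 + B*E/7)
m = -20910 (m = 102*(-4*(6 + (⅐)*(-4)² + (⅐)*(-4)*(-3))*5 - 5) = 102*(-4*(6 + (⅐)*16 + 12/7)*5 - 5) = 102*(-4*(6 + 16/7 + 12/7)*5 - 5) = 102*(-4*10*5 - 5) = 102*(-40*5 - 5) = 102*(-200 - 5) = 102*(-205) = -20910)
-10938 - m = -10938 - 1*(-20910) = -10938 + 20910 = 9972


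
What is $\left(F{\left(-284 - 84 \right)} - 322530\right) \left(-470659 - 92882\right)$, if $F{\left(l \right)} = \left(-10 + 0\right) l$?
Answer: $179685047850$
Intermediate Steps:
$F{\left(l \right)} = - 10 l$
$\left(F{\left(-284 - 84 \right)} - 322530\right) \left(-470659 - 92882\right) = \left(- 10 \left(-284 - 84\right) - 322530\right) \left(-470659 - 92882\right) = \left(- 10 \left(-284 - 84\right) - 322530\right) \left(-563541\right) = \left(\left(-10\right) \left(-368\right) - 322530\right) \left(-563541\right) = \left(3680 - 322530\right) \left(-563541\right) = \left(-318850\right) \left(-563541\right) = 179685047850$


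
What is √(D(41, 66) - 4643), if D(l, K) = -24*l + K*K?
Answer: I*√1271 ≈ 35.651*I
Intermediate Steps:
D(l, K) = K² - 24*l (D(l, K) = -24*l + K² = K² - 24*l)
√(D(41, 66) - 4643) = √((66² - 24*41) - 4643) = √((4356 - 984) - 4643) = √(3372 - 4643) = √(-1271) = I*√1271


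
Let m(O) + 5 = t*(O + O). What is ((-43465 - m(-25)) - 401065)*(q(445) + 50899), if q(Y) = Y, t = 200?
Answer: -22310251600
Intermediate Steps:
m(O) = -5 + 400*O (m(O) = -5 + 200*(O + O) = -5 + 200*(2*O) = -5 + 400*O)
((-43465 - m(-25)) - 401065)*(q(445) + 50899) = ((-43465 - (-5 + 400*(-25))) - 401065)*(445 + 50899) = ((-43465 - (-5 - 10000)) - 401065)*51344 = ((-43465 - 1*(-10005)) - 401065)*51344 = ((-43465 + 10005) - 401065)*51344 = (-33460 - 401065)*51344 = -434525*51344 = -22310251600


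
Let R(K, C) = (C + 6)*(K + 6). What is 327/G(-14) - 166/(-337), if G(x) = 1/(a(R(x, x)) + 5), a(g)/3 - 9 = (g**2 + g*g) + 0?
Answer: 2711777158/337 ≈ 8.0468e+6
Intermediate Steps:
R(K, C) = (6 + C)*(6 + K)
a(g) = 27 + 6*g**2 (a(g) = 27 + 3*((g**2 + g*g) + 0) = 27 + 3*((g**2 + g**2) + 0) = 27 + 3*(2*g**2 + 0) = 27 + 3*(2*g**2) = 27 + 6*g**2)
G(x) = 1/(32 + 6*(36 + x**2 + 12*x)**2) (G(x) = 1/((27 + 6*(36 + 6*x + 6*x + x*x)**2) + 5) = 1/((27 + 6*(36 + 6*x + 6*x + x**2)**2) + 5) = 1/((27 + 6*(36 + x**2 + 12*x)**2) + 5) = 1/(32 + 6*(36 + x**2 + 12*x)**2))
327/G(-14) - 166/(-337) = 327/((1/(2*(16 + 3*(36 + (-14)**2 + 12*(-14))**2)))) - 166/(-337) = 327/((1/(2*(16 + 3*(36 + 196 - 168)**2)))) - 166*(-1/337) = 327/((1/(2*(16 + 3*64**2)))) + 166/337 = 327/((1/(2*(16 + 3*4096)))) + 166/337 = 327/((1/(2*(16 + 12288)))) + 166/337 = 327/(((1/2)/12304)) + 166/337 = 327/(((1/2)*(1/12304))) + 166/337 = 327/(1/24608) + 166/337 = 327*24608 + 166/337 = 8046816 + 166/337 = 2711777158/337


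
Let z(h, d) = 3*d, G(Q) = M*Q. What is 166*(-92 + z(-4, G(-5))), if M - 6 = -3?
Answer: -22742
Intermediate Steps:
M = 3 (M = 6 - 3 = 3)
G(Q) = 3*Q
166*(-92 + z(-4, G(-5))) = 166*(-92 + 3*(3*(-5))) = 166*(-92 + 3*(-15)) = 166*(-92 - 45) = 166*(-137) = -22742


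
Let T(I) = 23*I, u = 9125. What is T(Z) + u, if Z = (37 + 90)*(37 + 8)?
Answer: 140570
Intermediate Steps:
Z = 5715 (Z = 127*45 = 5715)
T(Z) + u = 23*5715 + 9125 = 131445 + 9125 = 140570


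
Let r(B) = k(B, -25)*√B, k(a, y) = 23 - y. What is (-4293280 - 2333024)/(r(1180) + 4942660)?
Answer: -409394596608/305373564461 + 39757824*√295/1526867822305 ≈ -1.3402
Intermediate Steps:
r(B) = 48*√B (r(B) = (23 - 1*(-25))*√B = (23 + 25)*√B = 48*√B)
(-4293280 - 2333024)/(r(1180) + 4942660) = (-4293280 - 2333024)/(48*√1180 + 4942660) = -6626304/(48*(2*√295) + 4942660) = -6626304/(96*√295 + 4942660) = -6626304/(4942660 + 96*√295)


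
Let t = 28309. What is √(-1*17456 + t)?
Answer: √10853 ≈ 104.18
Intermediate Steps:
√(-1*17456 + t) = √(-1*17456 + 28309) = √(-17456 + 28309) = √10853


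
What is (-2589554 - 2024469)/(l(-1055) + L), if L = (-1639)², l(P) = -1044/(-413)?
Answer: -1905591499/1109451617 ≈ -1.7176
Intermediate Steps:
l(P) = 1044/413 (l(P) = -1044*(-1/413) = 1044/413)
L = 2686321
(-2589554 - 2024469)/(l(-1055) + L) = (-2589554 - 2024469)/(1044/413 + 2686321) = -4614023/1109451617/413 = -4614023*413/1109451617 = -1905591499/1109451617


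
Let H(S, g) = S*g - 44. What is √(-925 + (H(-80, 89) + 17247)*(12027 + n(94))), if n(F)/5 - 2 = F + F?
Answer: √130846166 ≈ 11439.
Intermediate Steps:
H(S, g) = -44 + S*g
n(F) = 10 + 10*F (n(F) = 10 + 5*(F + F) = 10 + 5*(2*F) = 10 + 10*F)
√(-925 + (H(-80, 89) + 17247)*(12027 + n(94))) = √(-925 + ((-44 - 80*89) + 17247)*(12027 + (10 + 10*94))) = √(-925 + ((-44 - 7120) + 17247)*(12027 + (10 + 940))) = √(-925 + (-7164 + 17247)*(12027 + 950)) = √(-925 + 10083*12977) = √(-925 + 130847091) = √130846166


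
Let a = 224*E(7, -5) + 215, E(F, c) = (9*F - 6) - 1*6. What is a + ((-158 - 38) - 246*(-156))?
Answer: 49819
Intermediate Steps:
E(F, c) = -12 + 9*F (E(F, c) = (-6 + 9*F) - 6 = -12 + 9*F)
a = 11639 (a = 224*(-12 + 9*7) + 215 = 224*(-12 + 63) + 215 = 224*51 + 215 = 11424 + 215 = 11639)
a + ((-158 - 38) - 246*(-156)) = 11639 + ((-158 - 38) - 246*(-156)) = 11639 + (-196 + 38376) = 11639 + 38180 = 49819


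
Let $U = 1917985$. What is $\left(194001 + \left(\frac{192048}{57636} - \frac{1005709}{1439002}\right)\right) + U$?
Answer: $\frac{14597065629867197}{6911526606} \approx 2.112 \cdot 10^{6}$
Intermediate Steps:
$\left(194001 + \left(\frac{192048}{57636} - \frac{1005709}{1439002}\right)\right) + U = \left(194001 + \left(\frac{192048}{57636} - \frac{1005709}{1439002}\right)\right) + 1917985 = \left(194001 + \left(192048 \cdot \frac{1}{57636} - \frac{1005709}{1439002}\right)\right) + 1917985 = \left(194001 + \left(\frac{16004}{4803} - \frac{1005709}{1439002}\right)\right) + 1917985 = \left(194001 + \frac{18199367681}{6911526606}\right) + 1917985 = \frac{1340861272458287}{6911526606} + 1917985 = \frac{14597065629867197}{6911526606}$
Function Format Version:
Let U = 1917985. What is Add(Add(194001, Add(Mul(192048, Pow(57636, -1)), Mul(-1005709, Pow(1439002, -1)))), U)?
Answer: Rational(14597065629867197, 6911526606) ≈ 2.1120e+6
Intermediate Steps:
Add(Add(194001, Add(Mul(192048, Pow(57636, -1)), Mul(-1005709, Pow(1439002, -1)))), U) = Add(Add(194001, Add(Mul(192048, Pow(57636, -1)), Mul(-1005709, Pow(1439002, -1)))), 1917985) = Add(Add(194001, Add(Mul(192048, Rational(1, 57636)), Mul(-1005709, Rational(1, 1439002)))), 1917985) = Add(Add(194001, Add(Rational(16004, 4803), Rational(-1005709, 1439002))), 1917985) = Add(Add(194001, Rational(18199367681, 6911526606)), 1917985) = Add(Rational(1340861272458287, 6911526606), 1917985) = Rational(14597065629867197, 6911526606)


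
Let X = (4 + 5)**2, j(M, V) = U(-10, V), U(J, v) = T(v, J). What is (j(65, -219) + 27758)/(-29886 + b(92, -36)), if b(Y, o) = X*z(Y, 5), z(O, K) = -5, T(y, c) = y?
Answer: -27539/30291 ≈ -0.90915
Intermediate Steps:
U(J, v) = v
j(M, V) = V
X = 81 (X = 9**2 = 81)
b(Y, o) = -405 (b(Y, o) = 81*(-5) = -405)
(j(65, -219) + 27758)/(-29886 + b(92, -36)) = (-219 + 27758)/(-29886 - 405) = 27539/(-30291) = 27539*(-1/30291) = -27539/30291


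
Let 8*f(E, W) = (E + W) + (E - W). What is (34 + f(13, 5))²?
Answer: 22201/16 ≈ 1387.6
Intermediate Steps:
f(E, W) = E/4 (f(E, W) = ((E + W) + (E - W))/8 = (2*E)/8 = E/4)
(34 + f(13, 5))² = (34 + (¼)*13)² = (34 + 13/4)² = (149/4)² = 22201/16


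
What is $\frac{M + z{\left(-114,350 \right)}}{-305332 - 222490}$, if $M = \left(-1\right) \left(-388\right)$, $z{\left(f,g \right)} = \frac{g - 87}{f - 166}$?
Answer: $- \frac{108377}{147790160} \approx -0.00073332$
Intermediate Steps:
$z{\left(f,g \right)} = \frac{-87 + g}{-166 + f}$
$M = 388$
$\frac{M + z{\left(-114,350 \right)}}{-305332 - 222490} = \frac{388 + \frac{-87 + 350}{-166 - 114}}{-305332 - 222490} = \frac{388 + \frac{1}{-280} \cdot 263}{-527822} = \left(388 - \frac{263}{280}\right) \left(- \frac{1}{527822}\right) = \frac{108377}{280} \left(- \frac{1}{527822}\right) = - \frac{108377}{147790160}$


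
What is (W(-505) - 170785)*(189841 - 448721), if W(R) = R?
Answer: 44343555200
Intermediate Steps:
(W(-505) - 170785)*(189841 - 448721) = (-505 - 170785)*(189841 - 448721) = -171290*(-258880) = 44343555200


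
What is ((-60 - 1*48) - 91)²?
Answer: 39601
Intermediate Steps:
((-60 - 1*48) - 91)² = ((-60 - 48) - 91)² = (-108 - 91)² = (-199)² = 39601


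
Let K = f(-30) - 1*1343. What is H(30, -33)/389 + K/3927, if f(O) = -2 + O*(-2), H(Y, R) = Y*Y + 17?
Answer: 3101194/1527603 ≈ 2.0301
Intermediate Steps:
H(Y, R) = 17 + Y**2 (H(Y, R) = Y**2 + 17 = 17 + Y**2)
f(O) = -2 - 2*O
K = -1285 (K = (-2 - 2*(-30)) - 1*1343 = (-2 + 60) - 1343 = 58 - 1343 = -1285)
H(30, -33)/389 + K/3927 = (17 + 30**2)/389 - 1285/3927 = (17 + 900)*(1/389) - 1285*1/3927 = 917*(1/389) - 1285/3927 = 917/389 - 1285/3927 = 3101194/1527603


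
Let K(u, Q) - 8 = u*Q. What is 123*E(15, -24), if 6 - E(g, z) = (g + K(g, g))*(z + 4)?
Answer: 610818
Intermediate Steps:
K(u, Q) = 8 + Q*u (K(u, Q) = 8 + u*Q = 8 + Q*u)
E(g, z) = 6 - (4 + z)*(8 + g + g²) (E(g, z) = 6 - (g + (8 + g*g))*(z + 4) = 6 - (g + (8 + g²))*(4 + z) = 6 - (8 + g + g²)*(4 + z) = 6 - (4 + z)*(8 + g + g²))
123*E(15, -24) = 123*(-26 - 4*15 - 4*15² - 1*15*(-24) - 1*(-24)*(8 + 15²)) = 123*(-26 - 60 - 4*225 + 360 - 1*(-24)*(8 + 225)) = 123*(-26 - 60 - 900 + 360 - 1*(-24)*233) = 123*(-26 - 60 - 900 + 360 + 5592) = 123*4966 = 610818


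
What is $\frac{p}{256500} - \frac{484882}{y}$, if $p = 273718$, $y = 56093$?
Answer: $- \frac{54509284613}{7193927250} \approx -7.5771$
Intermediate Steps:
$\frac{p}{256500} - \frac{484882}{y} = \frac{273718}{256500} - \frac{484882}{56093} = 273718 \cdot \frac{1}{256500} - \frac{484882}{56093} = \frac{136859}{128250} - \frac{484882}{56093} = - \frac{54509284613}{7193927250}$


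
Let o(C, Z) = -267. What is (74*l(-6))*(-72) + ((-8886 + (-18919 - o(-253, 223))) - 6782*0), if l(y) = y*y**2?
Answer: 1123310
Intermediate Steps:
l(y) = y**3
(74*l(-6))*(-72) + ((-8886 + (-18919 - o(-253, 223))) - 6782*0) = (74*(-6)**3)*(-72) + ((-8886 + (-18919 - 1*(-267))) - 6782*0) = (74*(-216))*(-72) + ((-8886 + (-18919 + 267)) + 0) = -15984*(-72) + ((-8886 - 18652) + 0) = 1150848 + (-27538 + 0) = 1150848 - 27538 = 1123310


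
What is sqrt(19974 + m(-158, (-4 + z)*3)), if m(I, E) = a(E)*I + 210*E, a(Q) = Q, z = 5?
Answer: sqrt(20130) ≈ 141.88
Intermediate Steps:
m(I, E) = 210*E + E*I (m(I, E) = E*I + 210*E = 210*E + E*I)
sqrt(19974 + m(-158, (-4 + z)*3)) = sqrt(19974 + ((-4 + 5)*3)*(210 - 158)) = sqrt(19974 + (1*3)*52) = sqrt(19974 + 3*52) = sqrt(19974 + 156) = sqrt(20130)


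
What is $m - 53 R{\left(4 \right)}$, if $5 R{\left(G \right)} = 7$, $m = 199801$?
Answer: $\frac{998634}{5} \approx 1.9973 \cdot 10^{5}$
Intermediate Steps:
$R{\left(G \right)} = \frac{7}{5}$ ($R{\left(G \right)} = \frac{1}{5} \cdot 7 = \frac{7}{5}$)
$m - 53 R{\left(4 \right)} = 199801 - 53 \cdot \frac{7}{5} = 199801 - \frac{371}{5} = \frac{998634}{5}$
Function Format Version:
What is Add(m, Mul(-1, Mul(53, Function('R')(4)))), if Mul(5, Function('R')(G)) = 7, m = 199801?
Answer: Rational(998634, 5) ≈ 1.9973e+5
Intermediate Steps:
Function('R')(G) = Rational(7, 5) (Function('R')(G) = Mul(Rational(1, 5), 7) = Rational(7, 5))
Add(m, Mul(-1, Mul(53, Function('R')(4)))) = Add(199801, Mul(-1, Mul(53, Rational(7, 5)))) = Add(199801, Mul(-1, Rational(371, 5))) = Add(199801, Rational(-371, 5)) = Rational(998634, 5)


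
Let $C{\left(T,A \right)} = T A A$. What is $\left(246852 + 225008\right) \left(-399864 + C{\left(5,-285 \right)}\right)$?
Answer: $2954315460$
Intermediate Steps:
$C{\left(T,A \right)} = T A^{2}$ ($C{\left(T,A \right)} = A T A = T A^{2}$)
$\left(246852 + 225008\right) \left(-399864 + C{\left(5,-285 \right)}\right) = \left(246852 + 225008\right) \left(-399864 + 5 \left(-285\right)^{2}\right) = 471860 \left(-399864 + 5 \cdot 81225\right) = 471860 \left(-399864 + 406125\right) = 471860 \cdot 6261 = 2954315460$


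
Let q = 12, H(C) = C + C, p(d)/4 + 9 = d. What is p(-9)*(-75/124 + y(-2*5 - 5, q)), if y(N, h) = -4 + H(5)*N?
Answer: 345078/31 ≈ 11132.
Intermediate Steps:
p(d) = -36 + 4*d
H(C) = 2*C
y(N, h) = -4 + 10*N (y(N, h) = -4 + (2*5)*N = -4 + 10*N)
p(-9)*(-75/124 + y(-2*5 - 5, q)) = (-36 + 4*(-9))*(-75/124 + (-4 + 10*(-2*5 - 5))) = (-36 - 36)*(-75*1/124 + (-4 + 10*(-10 - 5))) = -72*(-75/124 + (-4 + 10*(-15))) = -72*(-75/124 + (-4 - 150)) = -72*(-75/124 - 154) = -72*(-19171/124) = 345078/31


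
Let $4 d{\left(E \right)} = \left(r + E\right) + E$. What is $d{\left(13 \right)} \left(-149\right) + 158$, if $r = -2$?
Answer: $-736$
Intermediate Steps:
$d{\left(E \right)} = - \frac{1}{2} + \frac{E}{2}$ ($d{\left(E \right)} = \frac{\left(-2 + E\right) + E}{4} = \frac{-2 + 2 E}{4} = - \frac{1}{2} + \frac{E}{2}$)
$d{\left(13 \right)} \left(-149\right) + 158 = \left(- \frac{1}{2} + \frac{1}{2} \cdot 13\right) \left(-149\right) + 158 = \left(- \frac{1}{2} + \frac{13}{2}\right) \left(-149\right) + 158 = 6 \left(-149\right) + 158 = -894 + 158 = -736$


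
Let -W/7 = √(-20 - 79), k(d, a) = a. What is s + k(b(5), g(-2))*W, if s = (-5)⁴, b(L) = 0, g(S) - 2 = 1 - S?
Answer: 625 - 105*I*√11 ≈ 625.0 - 348.25*I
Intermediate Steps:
g(S) = 3 - S (g(S) = 2 + (1 - S) = 3 - S)
W = -21*I*√11 (W = -7*√(-20 - 79) = -21*I*√11 ≈ -69.649*I)
s = 625
s + k(b(5), g(-2))*W = 625 + (3 - 1*(-2))*(-21*I*√11) = 625 + (3 + 2)*(-21*I*√11) = 625 + 5*(-21*I*√11) = 625 - 105*I*√11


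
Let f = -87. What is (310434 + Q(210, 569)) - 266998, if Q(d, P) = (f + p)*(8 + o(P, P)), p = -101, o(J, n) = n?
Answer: -65040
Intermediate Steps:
Q(d, P) = -1504 - 188*P (Q(d, P) = (-87 - 101)*(8 + P) = -188*(8 + P) = -1504 - 188*P)
(310434 + Q(210, 569)) - 266998 = (310434 + (-1504 - 188*569)) - 266998 = (310434 + (-1504 - 106972)) - 266998 = (310434 - 108476) - 266998 = 201958 - 266998 = -65040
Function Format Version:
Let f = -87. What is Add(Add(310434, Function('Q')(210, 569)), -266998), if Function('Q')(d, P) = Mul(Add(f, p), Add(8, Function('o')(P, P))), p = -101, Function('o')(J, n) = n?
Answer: -65040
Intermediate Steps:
Function('Q')(d, P) = Add(-1504, Mul(-188, P)) (Function('Q')(d, P) = Mul(Add(-87, -101), Add(8, P)) = Mul(-188, Add(8, P)) = Add(-1504, Mul(-188, P)))
Add(Add(310434, Function('Q')(210, 569)), -266998) = Add(Add(310434, Add(-1504, Mul(-188, 569))), -266998) = Add(Add(310434, Add(-1504, -106972)), -266998) = Add(Add(310434, -108476), -266998) = Add(201958, -266998) = -65040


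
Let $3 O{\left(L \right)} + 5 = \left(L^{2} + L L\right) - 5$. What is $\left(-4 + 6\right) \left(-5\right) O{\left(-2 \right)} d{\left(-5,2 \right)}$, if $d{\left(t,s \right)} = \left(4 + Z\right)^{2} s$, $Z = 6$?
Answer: $\frac{4000}{3} \approx 1333.3$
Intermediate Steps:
$O{\left(L \right)} = - \frac{10}{3} + \frac{2 L^{2}}{3}$ ($O{\left(L \right)} = - \frac{5}{3} + \frac{\left(L^{2} + L L\right) - 5}{3} = - \frac{5}{3} + \frac{\left(L^{2} + L^{2}\right) - 5}{3} = - \frac{5}{3} + \frac{2 L^{2} - 5}{3} = - \frac{5}{3} + \frac{-5 + 2 L^{2}}{3} = - \frac{5}{3} + \left(- \frac{5}{3} + \frac{2 L^{2}}{3}\right) = - \frac{10}{3} + \frac{2 L^{2}}{3}$)
$d{\left(t,s \right)} = 100 s$ ($d{\left(t,s \right)} = \left(4 + 6\right)^{2} s = 10^{2} s = 100 s$)
$\left(-4 + 6\right) \left(-5\right) O{\left(-2 \right)} d{\left(-5,2 \right)} = \left(-4 + 6\right) \left(-5\right) \left(- \frac{10}{3} + \frac{2 \left(-2\right)^{2}}{3}\right) 100 \cdot 2 = 2 \left(-5\right) \left(- \frac{10}{3} + \frac{2}{3} \cdot 4\right) 200 = - 10 \left(- \frac{10}{3} + \frac{8}{3}\right) 200 = \left(-10\right) \left(- \frac{2}{3}\right) 200 = \frac{20}{3} \cdot 200 = \frac{4000}{3}$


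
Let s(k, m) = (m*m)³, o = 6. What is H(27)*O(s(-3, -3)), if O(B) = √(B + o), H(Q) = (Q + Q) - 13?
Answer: 287*√15 ≈ 1111.5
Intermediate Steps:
s(k, m) = m⁶ (s(k, m) = (m²)³ = m⁶)
H(Q) = -13 + 2*Q (H(Q) = 2*Q - 13 = -13 + 2*Q)
O(B) = √(6 + B) (O(B) = √(B + 6) = √(6 + B))
H(27)*O(s(-3, -3)) = (-13 + 2*27)*√(6 + (-3)⁶) = (-13 + 54)*√(6 + 729) = 41*√735 = 41*(7*√15) = 287*√15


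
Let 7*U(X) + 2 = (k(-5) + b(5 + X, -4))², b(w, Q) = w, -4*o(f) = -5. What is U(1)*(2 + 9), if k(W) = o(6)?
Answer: 8899/112 ≈ 79.455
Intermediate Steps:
o(f) = 5/4 (o(f) = -¼*(-5) = 5/4)
k(W) = 5/4
U(X) = -2/7 + (25/4 + X)²/7 (U(X) = -2/7 + (5/4 + (5 + X))²/7 = -2/7 + (25/4 + X)²/7)
U(1)*(2 + 9) = (-2/7 + (25 + 4*1)²/112)*(2 + 9) = (-2/7 + (25 + 4)²/112)*11 = (-2/7 + (1/112)*29²)*11 = (-2/7 + (1/112)*841)*11 = (-2/7 + 841/112)*11 = (809/112)*11 = 8899/112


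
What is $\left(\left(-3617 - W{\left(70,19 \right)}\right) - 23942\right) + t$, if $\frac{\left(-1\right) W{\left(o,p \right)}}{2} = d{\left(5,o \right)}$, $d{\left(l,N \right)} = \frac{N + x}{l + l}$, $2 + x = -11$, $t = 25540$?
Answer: $- \frac{10038}{5} \approx -2007.6$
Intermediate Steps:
$x = -13$ ($x = -2 - 11 = -13$)
$d{\left(l,N \right)} = \frac{-13 + N}{2 l}$ ($d{\left(l,N \right)} = \frac{N - 13}{l + l} = \frac{-13 + N}{2 l}$)
$W{\left(o,p \right)} = \frac{13}{5} - \frac{o}{5}$ ($W{\left(o,p \right)} = - 2 \frac{-13 + o}{2 \cdot 5} = - 2 \cdot \frac{1}{2} \cdot \frac{1}{5} \left(-13 + o\right) = - 2 \left(- \frac{13}{10} + \frac{o}{10}\right) = \frac{13}{5} - \frac{o}{5}$)
$\left(\left(-3617 - W{\left(70,19 \right)}\right) - 23942\right) + t = \left(\left(-3617 - \left(\frac{13}{5} - 14\right)\right) - 23942\right) + 25540 = \left(\left(-3617 - - \frac{57}{5}\right) - 23942\right) + 25540 = \left(\left(-3617 + \frac{57}{5}\right) - 23942\right) + 25540 = \left(- \frac{18028}{5} - 23942\right) + 25540 = - \frac{137738}{5} + 25540 = - \frac{10038}{5}$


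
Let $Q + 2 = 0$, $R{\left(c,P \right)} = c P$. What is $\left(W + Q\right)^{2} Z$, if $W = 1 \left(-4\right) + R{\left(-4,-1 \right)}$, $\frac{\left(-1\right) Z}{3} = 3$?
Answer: $-36$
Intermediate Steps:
$Z = -9$ ($Z = \left(-3\right) 3 = -9$)
$R{\left(c,P \right)} = P c$
$Q = -2$ ($Q = -2 + 0 = -2$)
$W = 0$ ($W = 1 \left(-4\right) - -4 = -4 + 4 = 0$)
$\left(W + Q\right)^{2} Z = \left(0 - 2\right)^{2} \left(-9\right) = \left(-2\right)^{2} \left(-9\right) = 4 \left(-9\right) = -36$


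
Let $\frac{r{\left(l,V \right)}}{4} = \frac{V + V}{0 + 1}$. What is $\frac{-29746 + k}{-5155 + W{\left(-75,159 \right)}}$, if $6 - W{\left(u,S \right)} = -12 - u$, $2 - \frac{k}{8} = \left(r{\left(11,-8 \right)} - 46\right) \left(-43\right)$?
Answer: $\frac{33785}{2606} \approx 12.964$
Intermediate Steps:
$r{\left(l,V \right)} = 8 V$ ($r{\left(l,V \right)} = 4 \frac{V + V}{0 + 1} = 4 \frac{2 V}{1} = 4 \cdot 2 V 1 = 4 \cdot 2 V = 8 V$)
$k = -37824$ ($k = 16 - 8 \left(8 \left(-8\right) - 46\right) \left(-43\right) = 16 - 8 \left(-64 - 46\right) \left(-43\right) = 16 - 8 \left(\left(-110\right) \left(-43\right)\right) = 16 - 37840 = -37824$)
$W{\left(u,S \right)} = 18 + u$ ($W{\left(u,S \right)} = 6 - \left(-12 - u\right) = 6 + \left(12 + u\right) = 18 + u$)
$\frac{-29746 + k}{-5155 + W{\left(-75,159 \right)}} = \frac{-29746 - 37824}{-5155 + \left(18 - 75\right)} = - \frac{67570}{-5155 - 57} = - \frac{67570}{-5212} = \left(-67570\right) \left(- \frac{1}{5212}\right) = \frac{33785}{2606}$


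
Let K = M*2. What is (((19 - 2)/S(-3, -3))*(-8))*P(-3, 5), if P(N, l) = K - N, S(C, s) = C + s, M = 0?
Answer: 68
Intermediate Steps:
K = 0 (K = 0*2 = 0)
P(N, l) = -N (P(N, l) = 0 - N = -N)
(((19 - 2)/S(-3, -3))*(-8))*P(-3, 5) = (((19 - 2)/(-3 - 3))*(-8))*(-1*(-3)) = ((17/(-6))*(-8))*3 = ((17*(-⅙))*(-8))*3 = -17/6*(-8)*3 = (68/3)*3 = 68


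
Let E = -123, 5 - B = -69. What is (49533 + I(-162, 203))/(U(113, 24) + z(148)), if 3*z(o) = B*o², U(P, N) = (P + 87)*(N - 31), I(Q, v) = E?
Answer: 74115/808348 ≈ 0.091687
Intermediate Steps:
B = 74 (B = 5 - 1*(-69) = 5 + 69 = 74)
I(Q, v) = -123
U(P, N) = (-31 + N)*(87 + P) (U(P, N) = (87 + P)*(-31 + N) = (-31 + N)*(87 + P))
z(o) = 74*o²/3 (z(o) = (74*o²)/3 = 74*o²/3)
(49533 + I(-162, 203))/(U(113, 24) + z(148)) = (49533 - 123)/((-2697 - 31*113 + 87*24 + 24*113) + (74/3)*148²) = 49410/((-2697 - 3503 + 2088 + 2712) + (74/3)*21904) = 49410/(-1400 + 1620896/3) = 49410/(1616696/3) = 49410*(3/1616696) = 74115/808348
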